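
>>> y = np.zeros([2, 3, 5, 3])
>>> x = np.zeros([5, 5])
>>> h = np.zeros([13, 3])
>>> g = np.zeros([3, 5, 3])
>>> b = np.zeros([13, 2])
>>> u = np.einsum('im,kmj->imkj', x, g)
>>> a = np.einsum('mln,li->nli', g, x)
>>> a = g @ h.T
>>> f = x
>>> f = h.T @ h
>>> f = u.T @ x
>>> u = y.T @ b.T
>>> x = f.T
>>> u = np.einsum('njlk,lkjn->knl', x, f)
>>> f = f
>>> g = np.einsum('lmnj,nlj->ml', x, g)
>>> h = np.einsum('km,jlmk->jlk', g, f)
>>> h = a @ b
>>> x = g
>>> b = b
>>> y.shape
(2, 3, 5, 3)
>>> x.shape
(5, 5)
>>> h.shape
(3, 5, 2)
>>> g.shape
(5, 5)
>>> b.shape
(13, 2)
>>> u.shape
(3, 5, 3)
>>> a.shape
(3, 5, 13)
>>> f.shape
(3, 3, 5, 5)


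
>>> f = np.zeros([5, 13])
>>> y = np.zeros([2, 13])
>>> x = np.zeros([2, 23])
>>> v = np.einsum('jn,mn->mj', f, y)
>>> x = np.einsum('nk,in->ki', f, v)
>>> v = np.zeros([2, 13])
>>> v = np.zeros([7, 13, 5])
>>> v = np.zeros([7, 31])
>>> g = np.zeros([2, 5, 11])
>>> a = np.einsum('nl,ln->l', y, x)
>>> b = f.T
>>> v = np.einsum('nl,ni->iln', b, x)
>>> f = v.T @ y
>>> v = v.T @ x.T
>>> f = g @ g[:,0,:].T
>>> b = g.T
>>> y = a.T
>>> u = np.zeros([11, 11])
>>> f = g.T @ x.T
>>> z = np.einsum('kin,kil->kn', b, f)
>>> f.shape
(11, 5, 13)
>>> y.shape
(13,)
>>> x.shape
(13, 2)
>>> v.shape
(13, 5, 13)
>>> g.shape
(2, 5, 11)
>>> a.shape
(13,)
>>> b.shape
(11, 5, 2)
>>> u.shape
(11, 11)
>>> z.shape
(11, 2)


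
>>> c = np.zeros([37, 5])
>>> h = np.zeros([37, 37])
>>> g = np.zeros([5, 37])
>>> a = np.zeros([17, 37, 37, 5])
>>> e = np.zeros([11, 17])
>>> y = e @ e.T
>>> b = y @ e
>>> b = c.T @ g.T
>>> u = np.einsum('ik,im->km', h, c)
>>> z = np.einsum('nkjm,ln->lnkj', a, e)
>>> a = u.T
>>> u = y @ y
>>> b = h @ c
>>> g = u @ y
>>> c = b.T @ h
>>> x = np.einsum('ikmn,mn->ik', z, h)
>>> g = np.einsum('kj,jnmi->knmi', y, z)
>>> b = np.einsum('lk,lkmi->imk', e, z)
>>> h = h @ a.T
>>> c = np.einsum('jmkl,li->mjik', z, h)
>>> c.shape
(17, 11, 5, 37)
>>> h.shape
(37, 5)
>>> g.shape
(11, 17, 37, 37)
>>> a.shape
(5, 37)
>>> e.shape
(11, 17)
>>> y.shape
(11, 11)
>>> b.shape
(37, 37, 17)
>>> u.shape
(11, 11)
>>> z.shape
(11, 17, 37, 37)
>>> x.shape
(11, 17)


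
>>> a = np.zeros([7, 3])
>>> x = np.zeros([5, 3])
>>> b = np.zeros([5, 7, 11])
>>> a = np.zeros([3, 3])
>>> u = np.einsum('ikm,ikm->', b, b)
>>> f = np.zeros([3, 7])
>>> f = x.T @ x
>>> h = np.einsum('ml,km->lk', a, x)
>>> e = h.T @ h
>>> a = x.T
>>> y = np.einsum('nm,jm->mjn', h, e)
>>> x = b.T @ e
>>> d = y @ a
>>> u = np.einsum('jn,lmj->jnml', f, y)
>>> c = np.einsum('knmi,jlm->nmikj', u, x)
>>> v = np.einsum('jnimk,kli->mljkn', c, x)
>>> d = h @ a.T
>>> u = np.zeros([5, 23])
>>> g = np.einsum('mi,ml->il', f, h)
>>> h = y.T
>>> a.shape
(3, 5)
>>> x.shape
(11, 7, 5)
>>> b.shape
(5, 7, 11)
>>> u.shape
(5, 23)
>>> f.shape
(3, 3)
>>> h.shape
(3, 5, 5)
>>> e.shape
(5, 5)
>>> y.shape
(5, 5, 3)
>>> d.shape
(3, 3)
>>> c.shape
(3, 5, 5, 3, 11)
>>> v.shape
(3, 7, 3, 11, 5)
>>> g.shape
(3, 5)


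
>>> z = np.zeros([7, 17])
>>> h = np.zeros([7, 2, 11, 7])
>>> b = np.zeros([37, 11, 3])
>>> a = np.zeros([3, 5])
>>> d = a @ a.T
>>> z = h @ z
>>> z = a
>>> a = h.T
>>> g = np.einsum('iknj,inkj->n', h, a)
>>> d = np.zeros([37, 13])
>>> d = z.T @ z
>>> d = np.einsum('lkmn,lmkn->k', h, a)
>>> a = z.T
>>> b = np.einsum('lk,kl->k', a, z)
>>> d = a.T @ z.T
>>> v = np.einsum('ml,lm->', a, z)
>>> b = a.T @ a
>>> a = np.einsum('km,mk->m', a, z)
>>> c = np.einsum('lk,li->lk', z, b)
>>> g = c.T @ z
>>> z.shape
(3, 5)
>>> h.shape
(7, 2, 11, 7)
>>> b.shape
(3, 3)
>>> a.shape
(3,)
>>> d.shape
(3, 3)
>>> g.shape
(5, 5)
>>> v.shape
()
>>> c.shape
(3, 5)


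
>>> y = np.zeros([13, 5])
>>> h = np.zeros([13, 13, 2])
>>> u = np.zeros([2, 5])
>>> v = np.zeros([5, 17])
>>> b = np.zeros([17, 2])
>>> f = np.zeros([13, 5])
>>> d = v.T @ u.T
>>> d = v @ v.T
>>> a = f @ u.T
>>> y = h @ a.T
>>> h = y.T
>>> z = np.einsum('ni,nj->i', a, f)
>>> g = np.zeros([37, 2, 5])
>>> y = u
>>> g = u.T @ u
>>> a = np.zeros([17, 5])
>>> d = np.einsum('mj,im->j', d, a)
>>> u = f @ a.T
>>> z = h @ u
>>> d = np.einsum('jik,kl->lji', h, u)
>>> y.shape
(2, 5)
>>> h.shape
(13, 13, 13)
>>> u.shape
(13, 17)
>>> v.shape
(5, 17)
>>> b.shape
(17, 2)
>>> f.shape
(13, 5)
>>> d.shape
(17, 13, 13)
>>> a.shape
(17, 5)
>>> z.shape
(13, 13, 17)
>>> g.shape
(5, 5)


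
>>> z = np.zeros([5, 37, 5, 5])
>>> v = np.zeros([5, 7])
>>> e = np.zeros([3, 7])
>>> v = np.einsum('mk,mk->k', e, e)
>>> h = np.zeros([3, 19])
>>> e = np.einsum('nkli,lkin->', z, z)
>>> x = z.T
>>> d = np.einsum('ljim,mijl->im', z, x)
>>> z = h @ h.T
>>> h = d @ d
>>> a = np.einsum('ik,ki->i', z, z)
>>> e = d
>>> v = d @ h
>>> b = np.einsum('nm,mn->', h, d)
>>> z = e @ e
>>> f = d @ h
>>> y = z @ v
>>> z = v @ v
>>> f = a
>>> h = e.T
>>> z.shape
(5, 5)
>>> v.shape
(5, 5)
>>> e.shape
(5, 5)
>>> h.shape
(5, 5)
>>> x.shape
(5, 5, 37, 5)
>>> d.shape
(5, 5)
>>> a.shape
(3,)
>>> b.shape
()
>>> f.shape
(3,)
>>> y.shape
(5, 5)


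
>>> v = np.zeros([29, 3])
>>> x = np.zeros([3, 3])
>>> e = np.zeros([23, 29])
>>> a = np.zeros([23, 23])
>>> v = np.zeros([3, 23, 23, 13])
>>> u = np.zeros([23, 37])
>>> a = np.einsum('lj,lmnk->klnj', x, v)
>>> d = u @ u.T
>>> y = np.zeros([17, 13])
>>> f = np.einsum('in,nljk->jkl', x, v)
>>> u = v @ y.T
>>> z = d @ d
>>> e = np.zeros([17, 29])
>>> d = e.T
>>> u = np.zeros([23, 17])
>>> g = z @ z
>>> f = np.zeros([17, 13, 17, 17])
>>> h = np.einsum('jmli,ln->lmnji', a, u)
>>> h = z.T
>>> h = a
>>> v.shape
(3, 23, 23, 13)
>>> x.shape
(3, 3)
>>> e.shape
(17, 29)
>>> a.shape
(13, 3, 23, 3)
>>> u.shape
(23, 17)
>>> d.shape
(29, 17)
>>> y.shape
(17, 13)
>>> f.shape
(17, 13, 17, 17)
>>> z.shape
(23, 23)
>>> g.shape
(23, 23)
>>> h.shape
(13, 3, 23, 3)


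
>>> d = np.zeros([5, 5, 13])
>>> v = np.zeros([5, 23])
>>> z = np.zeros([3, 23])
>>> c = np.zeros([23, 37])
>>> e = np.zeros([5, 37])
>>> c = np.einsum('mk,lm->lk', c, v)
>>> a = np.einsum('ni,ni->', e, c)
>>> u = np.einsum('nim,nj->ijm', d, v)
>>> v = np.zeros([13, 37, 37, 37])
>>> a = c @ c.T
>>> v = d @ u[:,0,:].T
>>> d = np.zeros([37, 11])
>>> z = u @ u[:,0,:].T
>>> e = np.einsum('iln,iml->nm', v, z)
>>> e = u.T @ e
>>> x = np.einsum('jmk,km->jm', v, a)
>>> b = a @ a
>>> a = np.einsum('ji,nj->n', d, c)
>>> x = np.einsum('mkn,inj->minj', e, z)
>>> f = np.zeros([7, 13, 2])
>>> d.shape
(37, 11)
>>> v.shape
(5, 5, 5)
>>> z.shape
(5, 23, 5)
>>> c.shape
(5, 37)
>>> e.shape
(13, 23, 23)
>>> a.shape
(5,)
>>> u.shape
(5, 23, 13)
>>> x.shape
(13, 5, 23, 5)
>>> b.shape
(5, 5)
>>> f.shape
(7, 13, 2)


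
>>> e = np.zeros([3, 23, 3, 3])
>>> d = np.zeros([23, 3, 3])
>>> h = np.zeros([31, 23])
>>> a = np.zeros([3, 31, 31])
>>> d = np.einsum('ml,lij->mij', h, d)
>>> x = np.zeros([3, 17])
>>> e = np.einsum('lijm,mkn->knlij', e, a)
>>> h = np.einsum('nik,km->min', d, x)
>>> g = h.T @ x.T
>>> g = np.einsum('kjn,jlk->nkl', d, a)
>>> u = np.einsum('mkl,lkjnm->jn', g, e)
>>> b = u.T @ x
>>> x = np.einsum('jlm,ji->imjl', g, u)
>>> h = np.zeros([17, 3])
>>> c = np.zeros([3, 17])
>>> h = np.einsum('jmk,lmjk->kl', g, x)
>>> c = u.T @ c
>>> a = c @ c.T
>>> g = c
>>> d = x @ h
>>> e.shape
(31, 31, 3, 23, 3)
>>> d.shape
(23, 31, 3, 23)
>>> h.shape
(31, 23)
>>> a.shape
(23, 23)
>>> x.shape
(23, 31, 3, 31)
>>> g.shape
(23, 17)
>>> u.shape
(3, 23)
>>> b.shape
(23, 17)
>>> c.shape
(23, 17)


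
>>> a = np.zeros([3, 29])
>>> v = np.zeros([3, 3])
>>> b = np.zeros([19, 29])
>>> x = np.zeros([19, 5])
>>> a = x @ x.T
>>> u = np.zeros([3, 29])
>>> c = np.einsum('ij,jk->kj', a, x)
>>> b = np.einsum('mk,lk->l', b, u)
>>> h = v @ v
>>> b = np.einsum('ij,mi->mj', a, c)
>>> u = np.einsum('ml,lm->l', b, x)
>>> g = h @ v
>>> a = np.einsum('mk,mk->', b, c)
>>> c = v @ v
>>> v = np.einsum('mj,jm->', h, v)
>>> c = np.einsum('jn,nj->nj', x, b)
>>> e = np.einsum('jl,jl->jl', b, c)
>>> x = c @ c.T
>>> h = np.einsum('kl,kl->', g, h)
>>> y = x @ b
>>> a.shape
()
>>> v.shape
()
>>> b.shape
(5, 19)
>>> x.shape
(5, 5)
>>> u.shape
(19,)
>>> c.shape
(5, 19)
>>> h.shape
()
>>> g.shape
(3, 3)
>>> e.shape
(5, 19)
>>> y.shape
(5, 19)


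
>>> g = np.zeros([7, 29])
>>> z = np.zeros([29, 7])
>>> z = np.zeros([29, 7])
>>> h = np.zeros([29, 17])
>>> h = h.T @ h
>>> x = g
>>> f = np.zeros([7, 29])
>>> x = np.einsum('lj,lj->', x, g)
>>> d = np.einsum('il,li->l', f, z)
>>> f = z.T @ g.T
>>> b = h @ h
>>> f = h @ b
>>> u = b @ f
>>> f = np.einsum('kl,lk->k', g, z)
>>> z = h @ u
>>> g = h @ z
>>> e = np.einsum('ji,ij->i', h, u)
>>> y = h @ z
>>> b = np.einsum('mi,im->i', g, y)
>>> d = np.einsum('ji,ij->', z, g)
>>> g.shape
(17, 17)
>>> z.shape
(17, 17)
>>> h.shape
(17, 17)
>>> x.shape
()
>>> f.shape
(7,)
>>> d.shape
()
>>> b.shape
(17,)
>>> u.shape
(17, 17)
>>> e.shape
(17,)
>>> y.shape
(17, 17)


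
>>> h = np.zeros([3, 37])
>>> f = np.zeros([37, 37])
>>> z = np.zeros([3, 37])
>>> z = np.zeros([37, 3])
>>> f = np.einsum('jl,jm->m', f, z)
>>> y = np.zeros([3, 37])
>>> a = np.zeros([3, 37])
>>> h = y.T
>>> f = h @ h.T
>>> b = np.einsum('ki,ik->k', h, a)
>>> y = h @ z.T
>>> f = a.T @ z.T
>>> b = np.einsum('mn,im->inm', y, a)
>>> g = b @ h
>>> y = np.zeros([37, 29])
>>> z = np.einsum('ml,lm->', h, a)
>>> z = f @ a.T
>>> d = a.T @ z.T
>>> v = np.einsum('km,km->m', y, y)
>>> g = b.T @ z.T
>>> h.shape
(37, 3)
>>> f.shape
(37, 37)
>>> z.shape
(37, 3)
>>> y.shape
(37, 29)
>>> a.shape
(3, 37)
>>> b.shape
(3, 37, 37)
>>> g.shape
(37, 37, 37)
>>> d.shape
(37, 37)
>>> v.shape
(29,)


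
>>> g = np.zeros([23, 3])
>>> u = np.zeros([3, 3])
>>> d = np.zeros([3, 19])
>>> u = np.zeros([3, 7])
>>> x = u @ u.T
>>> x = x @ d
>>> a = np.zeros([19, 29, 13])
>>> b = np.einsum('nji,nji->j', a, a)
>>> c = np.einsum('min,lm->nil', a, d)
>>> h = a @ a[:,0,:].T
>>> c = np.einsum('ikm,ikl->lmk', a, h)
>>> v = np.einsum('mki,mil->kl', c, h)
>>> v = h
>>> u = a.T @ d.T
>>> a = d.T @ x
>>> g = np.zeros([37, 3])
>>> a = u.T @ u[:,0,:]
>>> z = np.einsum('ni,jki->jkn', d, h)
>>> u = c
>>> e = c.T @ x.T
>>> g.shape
(37, 3)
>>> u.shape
(19, 13, 29)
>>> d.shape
(3, 19)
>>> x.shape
(3, 19)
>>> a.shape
(3, 29, 3)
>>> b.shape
(29,)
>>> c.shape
(19, 13, 29)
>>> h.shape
(19, 29, 19)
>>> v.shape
(19, 29, 19)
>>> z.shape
(19, 29, 3)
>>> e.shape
(29, 13, 3)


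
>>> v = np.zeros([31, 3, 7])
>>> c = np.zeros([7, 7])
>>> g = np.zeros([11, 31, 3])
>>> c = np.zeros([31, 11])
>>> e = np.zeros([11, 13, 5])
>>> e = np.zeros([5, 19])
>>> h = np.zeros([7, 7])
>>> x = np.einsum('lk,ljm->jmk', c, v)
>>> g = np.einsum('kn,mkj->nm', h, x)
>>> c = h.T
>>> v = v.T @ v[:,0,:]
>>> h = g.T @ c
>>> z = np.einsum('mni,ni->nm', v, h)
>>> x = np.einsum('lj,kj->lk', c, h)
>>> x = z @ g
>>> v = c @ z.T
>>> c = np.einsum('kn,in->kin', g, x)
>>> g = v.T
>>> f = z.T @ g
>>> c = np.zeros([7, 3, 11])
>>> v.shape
(7, 3)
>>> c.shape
(7, 3, 11)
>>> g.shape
(3, 7)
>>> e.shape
(5, 19)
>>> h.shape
(3, 7)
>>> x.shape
(3, 3)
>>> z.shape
(3, 7)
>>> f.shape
(7, 7)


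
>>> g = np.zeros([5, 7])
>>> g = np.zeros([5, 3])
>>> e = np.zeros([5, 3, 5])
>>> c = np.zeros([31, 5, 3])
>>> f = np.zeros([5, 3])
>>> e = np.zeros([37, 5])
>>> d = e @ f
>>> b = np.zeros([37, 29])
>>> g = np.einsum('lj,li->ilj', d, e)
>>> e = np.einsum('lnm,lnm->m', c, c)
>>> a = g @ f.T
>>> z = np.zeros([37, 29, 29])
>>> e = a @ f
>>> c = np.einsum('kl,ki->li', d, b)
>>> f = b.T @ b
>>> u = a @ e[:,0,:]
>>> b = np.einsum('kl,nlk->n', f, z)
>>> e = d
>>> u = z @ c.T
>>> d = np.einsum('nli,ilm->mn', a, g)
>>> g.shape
(5, 37, 3)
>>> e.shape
(37, 3)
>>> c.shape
(3, 29)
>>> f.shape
(29, 29)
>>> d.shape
(3, 5)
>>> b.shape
(37,)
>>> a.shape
(5, 37, 5)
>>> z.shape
(37, 29, 29)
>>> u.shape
(37, 29, 3)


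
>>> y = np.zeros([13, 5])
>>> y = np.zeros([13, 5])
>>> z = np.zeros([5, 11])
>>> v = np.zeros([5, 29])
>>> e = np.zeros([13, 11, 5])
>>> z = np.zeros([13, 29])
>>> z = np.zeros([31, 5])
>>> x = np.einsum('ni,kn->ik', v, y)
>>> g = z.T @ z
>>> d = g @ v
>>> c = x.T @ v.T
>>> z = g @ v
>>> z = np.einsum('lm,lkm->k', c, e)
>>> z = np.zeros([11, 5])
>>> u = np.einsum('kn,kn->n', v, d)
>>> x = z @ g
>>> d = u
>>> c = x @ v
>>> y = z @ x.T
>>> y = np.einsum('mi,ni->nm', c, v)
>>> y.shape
(5, 11)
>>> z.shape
(11, 5)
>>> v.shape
(5, 29)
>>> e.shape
(13, 11, 5)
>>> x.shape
(11, 5)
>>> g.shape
(5, 5)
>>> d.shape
(29,)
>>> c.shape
(11, 29)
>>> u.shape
(29,)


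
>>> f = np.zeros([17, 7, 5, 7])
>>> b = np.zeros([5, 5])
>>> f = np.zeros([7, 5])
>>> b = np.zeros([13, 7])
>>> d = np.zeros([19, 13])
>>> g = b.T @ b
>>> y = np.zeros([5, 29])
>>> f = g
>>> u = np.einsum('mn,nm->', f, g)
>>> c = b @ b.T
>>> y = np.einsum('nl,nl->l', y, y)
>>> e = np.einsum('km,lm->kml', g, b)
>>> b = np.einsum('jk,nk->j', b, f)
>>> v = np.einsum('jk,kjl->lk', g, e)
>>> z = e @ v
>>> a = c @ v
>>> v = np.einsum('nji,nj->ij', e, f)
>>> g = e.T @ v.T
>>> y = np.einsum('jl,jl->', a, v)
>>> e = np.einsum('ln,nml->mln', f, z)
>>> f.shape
(7, 7)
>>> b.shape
(13,)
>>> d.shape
(19, 13)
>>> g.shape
(13, 7, 13)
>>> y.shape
()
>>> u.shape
()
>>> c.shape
(13, 13)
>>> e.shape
(7, 7, 7)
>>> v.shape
(13, 7)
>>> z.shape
(7, 7, 7)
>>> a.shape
(13, 7)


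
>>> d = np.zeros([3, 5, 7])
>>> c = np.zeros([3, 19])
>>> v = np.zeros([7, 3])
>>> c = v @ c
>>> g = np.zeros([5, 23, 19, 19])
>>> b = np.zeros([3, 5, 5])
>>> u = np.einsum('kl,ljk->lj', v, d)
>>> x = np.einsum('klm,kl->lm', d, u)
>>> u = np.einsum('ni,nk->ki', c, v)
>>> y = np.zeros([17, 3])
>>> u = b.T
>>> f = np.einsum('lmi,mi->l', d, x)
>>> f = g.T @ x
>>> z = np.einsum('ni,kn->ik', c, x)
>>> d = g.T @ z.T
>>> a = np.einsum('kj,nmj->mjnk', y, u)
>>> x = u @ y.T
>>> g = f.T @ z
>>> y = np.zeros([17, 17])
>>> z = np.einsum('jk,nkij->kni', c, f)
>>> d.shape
(19, 19, 23, 19)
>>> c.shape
(7, 19)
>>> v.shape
(7, 3)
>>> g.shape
(7, 23, 19, 5)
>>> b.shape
(3, 5, 5)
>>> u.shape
(5, 5, 3)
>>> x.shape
(5, 5, 17)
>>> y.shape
(17, 17)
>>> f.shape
(19, 19, 23, 7)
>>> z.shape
(19, 19, 23)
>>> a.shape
(5, 3, 5, 17)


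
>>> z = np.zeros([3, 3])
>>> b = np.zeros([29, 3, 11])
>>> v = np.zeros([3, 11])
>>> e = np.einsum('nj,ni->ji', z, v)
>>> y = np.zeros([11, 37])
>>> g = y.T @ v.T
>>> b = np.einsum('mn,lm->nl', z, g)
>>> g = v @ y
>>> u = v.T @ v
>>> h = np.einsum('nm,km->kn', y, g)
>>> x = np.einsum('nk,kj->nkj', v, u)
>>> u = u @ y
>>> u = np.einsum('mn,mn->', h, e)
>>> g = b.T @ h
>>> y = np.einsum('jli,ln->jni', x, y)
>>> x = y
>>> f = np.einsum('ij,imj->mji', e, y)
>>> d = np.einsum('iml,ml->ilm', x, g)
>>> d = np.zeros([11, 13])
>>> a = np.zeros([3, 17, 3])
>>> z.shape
(3, 3)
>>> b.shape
(3, 37)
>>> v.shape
(3, 11)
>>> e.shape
(3, 11)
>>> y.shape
(3, 37, 11)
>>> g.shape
(37, 11)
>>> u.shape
()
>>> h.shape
(3, 11)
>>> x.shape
(3, 37, 11)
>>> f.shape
(37, 11, 3)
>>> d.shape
(11, 13)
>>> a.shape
(3, 17, 3)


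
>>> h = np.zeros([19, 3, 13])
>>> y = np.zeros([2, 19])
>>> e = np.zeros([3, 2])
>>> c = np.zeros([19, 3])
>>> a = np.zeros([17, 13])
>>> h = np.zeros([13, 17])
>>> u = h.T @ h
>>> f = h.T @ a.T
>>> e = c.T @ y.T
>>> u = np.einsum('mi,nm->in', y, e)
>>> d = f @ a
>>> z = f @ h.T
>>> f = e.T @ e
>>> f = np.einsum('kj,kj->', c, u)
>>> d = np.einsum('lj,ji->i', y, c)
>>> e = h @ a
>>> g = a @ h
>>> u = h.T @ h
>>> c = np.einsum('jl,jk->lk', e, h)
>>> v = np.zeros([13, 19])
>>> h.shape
(13, 17)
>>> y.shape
(2, 19)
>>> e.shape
(13, 13)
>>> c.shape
(13, 17)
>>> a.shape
(17, 13)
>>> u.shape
(17, 17)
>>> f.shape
()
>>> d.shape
(3,)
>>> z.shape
(17, 13)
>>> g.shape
(17, 17)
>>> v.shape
(13, 19)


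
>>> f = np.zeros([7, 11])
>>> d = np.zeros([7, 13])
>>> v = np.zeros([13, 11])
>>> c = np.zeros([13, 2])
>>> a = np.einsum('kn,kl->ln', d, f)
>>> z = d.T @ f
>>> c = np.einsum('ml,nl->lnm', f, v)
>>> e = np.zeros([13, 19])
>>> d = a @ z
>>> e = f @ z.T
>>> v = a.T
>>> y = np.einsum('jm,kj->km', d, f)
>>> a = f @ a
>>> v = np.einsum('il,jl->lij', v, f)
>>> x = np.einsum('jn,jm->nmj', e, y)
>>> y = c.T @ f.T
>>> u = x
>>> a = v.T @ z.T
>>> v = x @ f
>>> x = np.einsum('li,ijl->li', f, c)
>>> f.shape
(7, 11)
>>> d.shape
(11, 11)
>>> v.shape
(13, 11, 11)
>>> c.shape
(11, 13, 7)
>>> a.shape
(7, 13, 13)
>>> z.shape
(13, 11)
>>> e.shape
(7, 13)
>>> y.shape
(7, 13, 7)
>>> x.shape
(7, 11)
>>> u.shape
(13, 11, 7)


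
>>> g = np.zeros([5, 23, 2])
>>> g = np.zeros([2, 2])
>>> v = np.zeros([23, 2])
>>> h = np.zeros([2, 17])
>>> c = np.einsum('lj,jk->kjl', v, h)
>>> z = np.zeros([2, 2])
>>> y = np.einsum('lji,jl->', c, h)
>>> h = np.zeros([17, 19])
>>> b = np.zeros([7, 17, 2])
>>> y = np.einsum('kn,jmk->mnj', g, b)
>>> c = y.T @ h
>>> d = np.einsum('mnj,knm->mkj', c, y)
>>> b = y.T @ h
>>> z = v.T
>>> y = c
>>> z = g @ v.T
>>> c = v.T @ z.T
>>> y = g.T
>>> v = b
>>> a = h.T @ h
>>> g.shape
(2, 2)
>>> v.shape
(7, 2, 19)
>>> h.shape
(17, 19)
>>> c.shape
(2, 2)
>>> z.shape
(2, 23)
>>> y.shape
(2, 2)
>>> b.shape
(7, 2, 19)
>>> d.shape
(7, 17, 19)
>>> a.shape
(19, 19)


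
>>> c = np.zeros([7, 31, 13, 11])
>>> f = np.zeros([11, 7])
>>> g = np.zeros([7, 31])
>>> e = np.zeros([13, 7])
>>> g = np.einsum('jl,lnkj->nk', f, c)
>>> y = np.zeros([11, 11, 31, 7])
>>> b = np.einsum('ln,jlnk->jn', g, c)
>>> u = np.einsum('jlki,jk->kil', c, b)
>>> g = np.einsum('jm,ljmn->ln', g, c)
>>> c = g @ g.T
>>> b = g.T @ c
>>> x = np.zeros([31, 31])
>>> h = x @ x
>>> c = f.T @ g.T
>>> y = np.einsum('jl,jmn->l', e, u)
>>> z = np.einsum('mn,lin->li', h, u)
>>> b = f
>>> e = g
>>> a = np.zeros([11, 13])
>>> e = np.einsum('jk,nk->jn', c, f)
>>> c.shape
(7, 7)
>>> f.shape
(11, 7)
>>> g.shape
(7, 11)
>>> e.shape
(7, 11)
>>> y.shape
(7,)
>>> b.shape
(11, 7)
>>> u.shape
(13, 11, 31)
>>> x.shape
(31, 31)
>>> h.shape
(31, 31)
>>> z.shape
(13, 11)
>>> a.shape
(11, 13)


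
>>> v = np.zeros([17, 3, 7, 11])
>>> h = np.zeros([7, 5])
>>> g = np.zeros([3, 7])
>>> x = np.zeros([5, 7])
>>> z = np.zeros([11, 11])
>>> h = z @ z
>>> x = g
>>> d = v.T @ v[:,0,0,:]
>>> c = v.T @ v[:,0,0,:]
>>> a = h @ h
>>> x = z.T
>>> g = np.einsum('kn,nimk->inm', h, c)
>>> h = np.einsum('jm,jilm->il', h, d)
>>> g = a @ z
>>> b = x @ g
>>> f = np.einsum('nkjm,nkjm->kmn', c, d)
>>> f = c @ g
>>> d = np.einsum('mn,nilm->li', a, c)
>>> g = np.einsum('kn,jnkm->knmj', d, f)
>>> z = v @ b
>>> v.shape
(17, 3, 7, 11)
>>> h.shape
(7, 3)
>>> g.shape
(3, 7, 11, 11)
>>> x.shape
(11, 11)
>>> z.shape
(17, 3, 7, 11)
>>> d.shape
(3, 7)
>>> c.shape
(11, 7, 3, 11)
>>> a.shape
(11, 11)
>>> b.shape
(11, 11)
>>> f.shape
(11, 7, 3, 11)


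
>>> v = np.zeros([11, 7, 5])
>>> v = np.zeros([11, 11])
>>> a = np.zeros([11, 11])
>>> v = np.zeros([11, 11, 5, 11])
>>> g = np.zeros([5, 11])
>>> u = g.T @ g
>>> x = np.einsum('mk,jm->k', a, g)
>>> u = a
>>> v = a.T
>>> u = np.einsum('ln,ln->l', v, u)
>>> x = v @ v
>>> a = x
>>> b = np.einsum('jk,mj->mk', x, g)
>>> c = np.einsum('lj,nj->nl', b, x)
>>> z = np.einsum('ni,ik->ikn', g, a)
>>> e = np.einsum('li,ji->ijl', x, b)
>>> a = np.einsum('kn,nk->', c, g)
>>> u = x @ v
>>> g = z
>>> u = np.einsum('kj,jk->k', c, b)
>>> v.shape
(11, 11)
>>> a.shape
()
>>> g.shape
(11, 11, 5)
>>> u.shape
(11,)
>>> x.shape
(11, 11)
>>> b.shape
(5, 11)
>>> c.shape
(11, 5)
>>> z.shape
(11, 11, 5)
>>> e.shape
(11, 5, 11)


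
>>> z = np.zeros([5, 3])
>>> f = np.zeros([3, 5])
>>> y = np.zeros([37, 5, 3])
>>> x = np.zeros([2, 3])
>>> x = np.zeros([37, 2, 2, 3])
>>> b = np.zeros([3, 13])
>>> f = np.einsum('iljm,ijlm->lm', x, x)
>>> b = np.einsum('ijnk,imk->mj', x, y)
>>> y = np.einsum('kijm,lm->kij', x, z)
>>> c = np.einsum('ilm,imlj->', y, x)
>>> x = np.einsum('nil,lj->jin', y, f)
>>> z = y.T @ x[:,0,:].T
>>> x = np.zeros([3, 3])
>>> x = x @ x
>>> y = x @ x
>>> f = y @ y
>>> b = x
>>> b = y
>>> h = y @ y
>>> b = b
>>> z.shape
(2, 2, 3)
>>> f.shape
(3, 3)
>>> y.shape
(3, 3)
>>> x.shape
(3, 3)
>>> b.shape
(3, 3)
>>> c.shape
()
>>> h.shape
(3, 3)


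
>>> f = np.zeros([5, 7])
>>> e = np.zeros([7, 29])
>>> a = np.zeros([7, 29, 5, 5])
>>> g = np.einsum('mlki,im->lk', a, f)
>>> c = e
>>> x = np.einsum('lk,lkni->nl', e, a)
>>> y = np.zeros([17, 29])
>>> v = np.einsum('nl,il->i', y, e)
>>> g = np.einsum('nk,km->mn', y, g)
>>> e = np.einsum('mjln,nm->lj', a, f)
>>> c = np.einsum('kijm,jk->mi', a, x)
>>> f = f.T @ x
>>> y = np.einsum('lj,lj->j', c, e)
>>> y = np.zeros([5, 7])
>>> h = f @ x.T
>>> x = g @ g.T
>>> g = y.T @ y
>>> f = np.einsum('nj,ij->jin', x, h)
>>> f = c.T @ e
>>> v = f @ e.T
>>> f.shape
(29, 29)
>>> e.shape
(5, 29)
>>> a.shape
(7, 29, 5, 5)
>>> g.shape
(7, 7)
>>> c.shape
(5, 29)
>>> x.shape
(5, 5)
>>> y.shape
(5, 7)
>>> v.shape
(29, 5)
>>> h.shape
(7, 5)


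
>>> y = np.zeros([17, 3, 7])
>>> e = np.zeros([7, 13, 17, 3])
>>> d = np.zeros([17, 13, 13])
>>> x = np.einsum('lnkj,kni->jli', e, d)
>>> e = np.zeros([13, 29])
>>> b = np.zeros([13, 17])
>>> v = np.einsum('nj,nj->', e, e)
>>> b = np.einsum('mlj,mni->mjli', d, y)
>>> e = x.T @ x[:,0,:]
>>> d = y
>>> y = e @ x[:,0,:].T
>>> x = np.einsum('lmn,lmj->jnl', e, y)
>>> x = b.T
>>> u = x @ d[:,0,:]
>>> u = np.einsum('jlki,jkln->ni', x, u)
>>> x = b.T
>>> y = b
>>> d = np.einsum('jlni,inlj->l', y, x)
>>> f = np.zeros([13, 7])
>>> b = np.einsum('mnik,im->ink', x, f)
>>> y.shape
(17, 13, 13, 7)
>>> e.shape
(13, 7, 13)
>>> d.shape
(13,)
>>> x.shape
(7, 13, 13, 17)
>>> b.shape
(13, 13, 17)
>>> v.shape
()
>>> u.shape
(7, 17)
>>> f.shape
(13, 7)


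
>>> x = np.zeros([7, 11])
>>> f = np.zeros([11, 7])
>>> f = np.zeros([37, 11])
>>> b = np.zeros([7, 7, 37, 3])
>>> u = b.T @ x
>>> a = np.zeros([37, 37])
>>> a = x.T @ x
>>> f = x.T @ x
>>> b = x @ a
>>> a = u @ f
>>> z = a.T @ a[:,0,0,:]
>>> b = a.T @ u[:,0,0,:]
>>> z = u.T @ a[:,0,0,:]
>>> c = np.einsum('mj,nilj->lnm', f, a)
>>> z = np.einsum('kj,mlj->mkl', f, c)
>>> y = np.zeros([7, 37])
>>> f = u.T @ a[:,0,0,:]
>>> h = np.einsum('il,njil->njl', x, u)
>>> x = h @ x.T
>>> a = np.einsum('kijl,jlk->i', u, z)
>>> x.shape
(3, 37, 7)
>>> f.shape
(11, 7, 37, 11)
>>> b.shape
(11, 7, 37, 11)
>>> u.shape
(3, 37, 7, 11)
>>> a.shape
(37,)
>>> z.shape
(7, 11, 3)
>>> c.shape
(7, 3, 11)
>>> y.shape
(7, 37)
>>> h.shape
(3, 37, 11)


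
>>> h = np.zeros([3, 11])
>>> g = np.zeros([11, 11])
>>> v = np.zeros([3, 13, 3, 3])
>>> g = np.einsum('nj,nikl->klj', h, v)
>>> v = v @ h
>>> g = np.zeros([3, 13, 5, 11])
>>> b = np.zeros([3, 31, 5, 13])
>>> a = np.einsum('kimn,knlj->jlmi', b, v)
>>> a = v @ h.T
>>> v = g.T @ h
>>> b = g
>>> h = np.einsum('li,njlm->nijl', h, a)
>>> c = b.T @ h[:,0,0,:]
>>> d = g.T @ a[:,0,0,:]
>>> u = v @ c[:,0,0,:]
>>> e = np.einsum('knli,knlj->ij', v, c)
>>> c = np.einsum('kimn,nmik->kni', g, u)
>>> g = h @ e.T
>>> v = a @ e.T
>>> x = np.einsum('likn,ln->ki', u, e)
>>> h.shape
(3, 11, 13, 3)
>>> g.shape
(3, 11, 13, 11)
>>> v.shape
(3, 13, 3, 11)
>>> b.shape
(3, 13, 5, 11)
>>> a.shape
(3, 13, 3, 3)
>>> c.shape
(3, 11, 13)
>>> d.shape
(11, 5, 13, 3)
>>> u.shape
(11, 5, 13, 3)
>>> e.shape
(11, 3)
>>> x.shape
(13, 5)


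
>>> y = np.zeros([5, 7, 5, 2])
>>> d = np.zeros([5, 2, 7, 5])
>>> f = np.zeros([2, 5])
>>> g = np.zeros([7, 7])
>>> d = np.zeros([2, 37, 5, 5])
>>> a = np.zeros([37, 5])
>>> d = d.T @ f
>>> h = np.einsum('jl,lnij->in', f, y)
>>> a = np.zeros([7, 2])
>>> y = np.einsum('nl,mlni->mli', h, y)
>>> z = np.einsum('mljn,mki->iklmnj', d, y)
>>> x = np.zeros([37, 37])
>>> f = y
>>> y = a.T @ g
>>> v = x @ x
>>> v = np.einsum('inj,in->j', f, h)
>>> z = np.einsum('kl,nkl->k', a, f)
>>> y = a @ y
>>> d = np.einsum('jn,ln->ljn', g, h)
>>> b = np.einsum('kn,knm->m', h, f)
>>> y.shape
(7, 7)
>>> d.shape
(5, 7, 7)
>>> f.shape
(5, 7, 2)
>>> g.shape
(7, 7)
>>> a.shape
(7, 2)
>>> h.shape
(5, 7)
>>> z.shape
(7,)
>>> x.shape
(37, 37)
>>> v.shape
(2,)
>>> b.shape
(2,)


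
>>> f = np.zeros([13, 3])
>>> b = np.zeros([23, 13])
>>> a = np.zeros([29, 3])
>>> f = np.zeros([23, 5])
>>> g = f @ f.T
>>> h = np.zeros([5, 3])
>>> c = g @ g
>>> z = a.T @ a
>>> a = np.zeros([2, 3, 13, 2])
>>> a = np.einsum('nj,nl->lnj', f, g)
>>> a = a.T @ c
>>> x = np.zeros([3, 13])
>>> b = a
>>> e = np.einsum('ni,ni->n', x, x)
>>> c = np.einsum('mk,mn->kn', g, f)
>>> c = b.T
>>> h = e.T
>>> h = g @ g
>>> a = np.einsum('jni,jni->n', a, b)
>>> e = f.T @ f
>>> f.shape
(23, 5)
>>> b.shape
(5, 23, 23)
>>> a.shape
(23,)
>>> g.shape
(23, 23)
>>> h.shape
(23, 23)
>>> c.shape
(23, 23, 5)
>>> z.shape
(3, 3)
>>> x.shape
(3, 13)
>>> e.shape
(5, 5)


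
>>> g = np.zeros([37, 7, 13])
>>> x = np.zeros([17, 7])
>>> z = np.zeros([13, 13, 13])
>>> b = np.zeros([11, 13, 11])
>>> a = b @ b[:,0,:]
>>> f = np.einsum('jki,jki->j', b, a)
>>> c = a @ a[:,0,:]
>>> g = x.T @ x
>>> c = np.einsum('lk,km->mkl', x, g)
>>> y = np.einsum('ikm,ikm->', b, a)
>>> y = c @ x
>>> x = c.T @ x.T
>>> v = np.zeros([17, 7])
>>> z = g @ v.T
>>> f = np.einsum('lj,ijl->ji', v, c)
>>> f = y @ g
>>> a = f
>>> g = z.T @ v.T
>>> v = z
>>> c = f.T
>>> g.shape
(17, 17)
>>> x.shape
(17, 7, 17)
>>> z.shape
(7, 17)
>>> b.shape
(11, 13, 11)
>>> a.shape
(7, 7, 7)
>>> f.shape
(7, 7, 7)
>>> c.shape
(7, 7, 7)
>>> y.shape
(7, 7, 7)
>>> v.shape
(7, 17)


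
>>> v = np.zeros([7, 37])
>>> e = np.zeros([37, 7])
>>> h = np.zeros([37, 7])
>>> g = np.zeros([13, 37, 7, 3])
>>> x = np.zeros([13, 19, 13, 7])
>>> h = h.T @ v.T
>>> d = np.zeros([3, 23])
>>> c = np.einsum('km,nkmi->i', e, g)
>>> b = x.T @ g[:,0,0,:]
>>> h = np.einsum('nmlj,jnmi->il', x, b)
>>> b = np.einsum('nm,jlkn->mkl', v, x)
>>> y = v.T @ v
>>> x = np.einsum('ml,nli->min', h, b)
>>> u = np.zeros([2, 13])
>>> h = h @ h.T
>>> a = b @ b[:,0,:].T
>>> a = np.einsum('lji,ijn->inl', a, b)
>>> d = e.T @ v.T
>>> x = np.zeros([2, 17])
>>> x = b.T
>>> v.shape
(7, 37)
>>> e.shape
(37, 7)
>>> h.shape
(3, 3)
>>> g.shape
(13, 37, 7, 3)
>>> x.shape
(19, 13, 37)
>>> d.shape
(7, 7)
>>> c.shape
(3,)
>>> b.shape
(37, 13, 19)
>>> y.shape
(37, 37)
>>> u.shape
(2, 13)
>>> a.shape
(37, 19, 37)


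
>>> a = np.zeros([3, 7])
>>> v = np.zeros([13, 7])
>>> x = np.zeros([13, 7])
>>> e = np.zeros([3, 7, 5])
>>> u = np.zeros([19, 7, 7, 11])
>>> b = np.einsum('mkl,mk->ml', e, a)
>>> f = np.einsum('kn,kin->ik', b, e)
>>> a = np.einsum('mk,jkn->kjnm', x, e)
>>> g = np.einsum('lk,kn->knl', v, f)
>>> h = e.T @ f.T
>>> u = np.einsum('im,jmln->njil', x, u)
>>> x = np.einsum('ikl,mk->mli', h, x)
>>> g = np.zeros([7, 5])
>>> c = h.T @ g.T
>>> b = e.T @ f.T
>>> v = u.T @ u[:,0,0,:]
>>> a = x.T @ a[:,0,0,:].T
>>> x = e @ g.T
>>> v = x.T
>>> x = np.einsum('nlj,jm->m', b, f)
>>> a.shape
(5, 7, 7)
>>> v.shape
(7, 7, 3)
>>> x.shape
(3,)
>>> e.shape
(3, 7, 5)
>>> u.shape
(11, 19, 13, 7)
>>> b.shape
(5, 7, 7)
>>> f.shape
(7, 3)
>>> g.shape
(7, 5)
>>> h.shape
(5, 7, 7)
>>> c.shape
(7, 7, 7)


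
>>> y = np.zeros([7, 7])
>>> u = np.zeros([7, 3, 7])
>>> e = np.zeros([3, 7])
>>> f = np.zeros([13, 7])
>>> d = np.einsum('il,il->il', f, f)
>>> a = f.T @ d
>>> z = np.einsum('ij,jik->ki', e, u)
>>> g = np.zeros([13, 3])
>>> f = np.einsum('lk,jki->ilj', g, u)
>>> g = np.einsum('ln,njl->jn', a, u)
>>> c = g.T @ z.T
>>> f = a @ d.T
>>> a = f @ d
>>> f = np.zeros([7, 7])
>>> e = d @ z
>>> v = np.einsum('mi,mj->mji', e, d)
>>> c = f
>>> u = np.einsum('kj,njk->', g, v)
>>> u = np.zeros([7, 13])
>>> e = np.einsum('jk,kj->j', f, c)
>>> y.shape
(7, 7)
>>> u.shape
(7, 13)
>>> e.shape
(7,)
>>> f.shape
(7, 7)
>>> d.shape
(13, 7)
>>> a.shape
(7, 7)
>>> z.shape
(7, 3)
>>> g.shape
(3, 7)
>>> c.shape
(7, 7)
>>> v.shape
(13, 7, 3)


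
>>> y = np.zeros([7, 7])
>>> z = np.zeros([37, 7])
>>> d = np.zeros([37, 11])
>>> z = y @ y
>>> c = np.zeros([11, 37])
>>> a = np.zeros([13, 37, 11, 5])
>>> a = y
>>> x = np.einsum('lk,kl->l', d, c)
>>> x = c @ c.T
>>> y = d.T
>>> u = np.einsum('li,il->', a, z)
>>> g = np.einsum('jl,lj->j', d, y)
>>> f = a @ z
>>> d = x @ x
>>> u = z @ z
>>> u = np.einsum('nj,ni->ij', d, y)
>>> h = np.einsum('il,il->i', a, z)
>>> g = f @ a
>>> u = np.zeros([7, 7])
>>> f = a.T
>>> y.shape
(11, 37)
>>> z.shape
(7, 7)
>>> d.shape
(11, 11)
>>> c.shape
(11, 37)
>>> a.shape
(7, 7)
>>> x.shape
(11, 11)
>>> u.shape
(7, 7)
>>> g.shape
(7, 7)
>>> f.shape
(7, 7)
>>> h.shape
(7,)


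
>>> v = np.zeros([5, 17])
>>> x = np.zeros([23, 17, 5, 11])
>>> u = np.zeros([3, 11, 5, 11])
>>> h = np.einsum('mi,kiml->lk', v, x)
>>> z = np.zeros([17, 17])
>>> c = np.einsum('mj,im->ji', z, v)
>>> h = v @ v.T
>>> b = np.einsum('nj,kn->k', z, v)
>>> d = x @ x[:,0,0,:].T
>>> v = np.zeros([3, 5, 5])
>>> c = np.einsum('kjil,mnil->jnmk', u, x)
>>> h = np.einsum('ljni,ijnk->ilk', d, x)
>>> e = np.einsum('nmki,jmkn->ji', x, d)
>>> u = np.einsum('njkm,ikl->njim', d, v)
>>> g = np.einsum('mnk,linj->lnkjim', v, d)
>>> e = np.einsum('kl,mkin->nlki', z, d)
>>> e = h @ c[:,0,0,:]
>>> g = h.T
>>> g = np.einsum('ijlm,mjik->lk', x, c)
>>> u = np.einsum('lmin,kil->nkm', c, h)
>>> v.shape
(3, 5, 5)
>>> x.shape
(23, 17, 5, 11)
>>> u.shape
(3, 23, 17)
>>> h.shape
(23, 23, 11)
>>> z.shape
(17, 17)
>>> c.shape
(11, 17, 23, 3)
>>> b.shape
(5,)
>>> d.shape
(23, 17, 5, 23)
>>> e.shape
(23, 23, 3)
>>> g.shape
(5, 3)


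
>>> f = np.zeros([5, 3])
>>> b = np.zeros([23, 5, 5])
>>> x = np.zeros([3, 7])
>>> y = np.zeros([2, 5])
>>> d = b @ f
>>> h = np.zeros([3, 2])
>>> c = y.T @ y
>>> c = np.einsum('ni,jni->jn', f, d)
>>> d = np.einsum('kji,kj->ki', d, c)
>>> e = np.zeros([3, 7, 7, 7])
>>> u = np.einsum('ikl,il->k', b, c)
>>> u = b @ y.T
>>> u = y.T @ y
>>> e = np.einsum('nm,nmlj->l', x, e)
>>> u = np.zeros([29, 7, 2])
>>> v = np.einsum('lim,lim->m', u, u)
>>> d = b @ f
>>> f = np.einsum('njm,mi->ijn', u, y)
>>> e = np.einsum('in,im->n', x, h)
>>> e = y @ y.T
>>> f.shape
(5, 7, 29)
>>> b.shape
(23, 5, 5)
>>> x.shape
(3, 7)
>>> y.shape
(2, 5)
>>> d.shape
(23, 5, 3)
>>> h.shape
(3, 2)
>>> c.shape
(23, 5)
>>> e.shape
(2, 2)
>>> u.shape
(29, 7, 2)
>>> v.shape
(2,)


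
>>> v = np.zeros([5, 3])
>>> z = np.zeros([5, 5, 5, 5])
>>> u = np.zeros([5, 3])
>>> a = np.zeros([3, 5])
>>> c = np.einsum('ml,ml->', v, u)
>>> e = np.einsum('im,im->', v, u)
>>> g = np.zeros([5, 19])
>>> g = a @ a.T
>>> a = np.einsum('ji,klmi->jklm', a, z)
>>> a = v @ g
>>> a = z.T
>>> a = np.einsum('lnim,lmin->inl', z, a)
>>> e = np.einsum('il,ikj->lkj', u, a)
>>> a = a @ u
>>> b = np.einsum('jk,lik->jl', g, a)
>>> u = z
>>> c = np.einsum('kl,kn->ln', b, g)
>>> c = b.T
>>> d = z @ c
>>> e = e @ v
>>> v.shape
(5, 3)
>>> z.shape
(5, 5, 5, 5)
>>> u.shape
(5, 5, 5, 5)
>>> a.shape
(5, 5, 3)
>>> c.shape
(5, 3)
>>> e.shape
(3, 5, 3)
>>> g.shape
(3, 3)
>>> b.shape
(3, 5)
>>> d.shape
(5, 5, 5, 3)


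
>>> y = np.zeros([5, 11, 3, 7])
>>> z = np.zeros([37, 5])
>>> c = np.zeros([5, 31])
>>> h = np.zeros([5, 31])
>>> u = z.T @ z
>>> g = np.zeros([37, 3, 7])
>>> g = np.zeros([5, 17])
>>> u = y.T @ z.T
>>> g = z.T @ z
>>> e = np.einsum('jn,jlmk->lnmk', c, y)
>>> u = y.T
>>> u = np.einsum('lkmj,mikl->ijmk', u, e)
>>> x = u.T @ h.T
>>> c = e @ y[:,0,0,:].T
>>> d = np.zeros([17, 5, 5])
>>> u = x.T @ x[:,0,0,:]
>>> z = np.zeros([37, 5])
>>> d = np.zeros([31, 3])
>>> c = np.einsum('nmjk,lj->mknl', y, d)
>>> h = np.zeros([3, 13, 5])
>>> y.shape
(5, 11, 3, 7)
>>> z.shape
(37, 5)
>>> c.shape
(11, 7, 5, 31)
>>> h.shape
(3, 13, 5)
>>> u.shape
(5, 5, 11, 5)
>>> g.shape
(5, 5)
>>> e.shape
(11, 31, 3, 7)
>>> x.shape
(3, 11, 5, 5)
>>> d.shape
(31, 3)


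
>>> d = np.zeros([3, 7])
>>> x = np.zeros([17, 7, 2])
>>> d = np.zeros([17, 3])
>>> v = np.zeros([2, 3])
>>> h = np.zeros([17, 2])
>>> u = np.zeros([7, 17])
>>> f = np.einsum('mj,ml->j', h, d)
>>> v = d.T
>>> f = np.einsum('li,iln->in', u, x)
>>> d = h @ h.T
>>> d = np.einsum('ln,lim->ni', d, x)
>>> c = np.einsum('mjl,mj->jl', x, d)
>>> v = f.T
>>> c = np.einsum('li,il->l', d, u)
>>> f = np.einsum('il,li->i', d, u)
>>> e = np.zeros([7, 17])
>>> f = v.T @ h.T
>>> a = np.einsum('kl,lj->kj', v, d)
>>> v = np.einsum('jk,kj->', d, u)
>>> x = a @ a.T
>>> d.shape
(17, 7)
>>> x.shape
(2, 2)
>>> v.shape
()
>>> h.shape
(17, 2)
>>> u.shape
(7, 17)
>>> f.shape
(17, 17)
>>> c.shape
(17,)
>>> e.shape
(7, 17)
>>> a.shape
(2, 7)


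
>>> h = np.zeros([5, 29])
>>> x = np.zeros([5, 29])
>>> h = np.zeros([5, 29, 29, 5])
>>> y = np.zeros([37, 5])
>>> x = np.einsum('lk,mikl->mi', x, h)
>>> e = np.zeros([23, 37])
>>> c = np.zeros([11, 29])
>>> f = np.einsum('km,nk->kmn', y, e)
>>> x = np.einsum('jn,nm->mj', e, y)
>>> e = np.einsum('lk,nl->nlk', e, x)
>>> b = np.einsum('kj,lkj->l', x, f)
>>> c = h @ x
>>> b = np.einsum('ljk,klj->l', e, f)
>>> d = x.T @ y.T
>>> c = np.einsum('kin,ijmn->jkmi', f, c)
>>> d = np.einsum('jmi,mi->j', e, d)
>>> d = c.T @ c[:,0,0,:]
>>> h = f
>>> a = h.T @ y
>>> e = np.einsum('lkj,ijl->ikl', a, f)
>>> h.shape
(37, 5, 23)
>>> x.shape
(5, 23)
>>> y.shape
(37, 5)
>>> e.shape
(37, 5, 23)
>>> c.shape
(29, 37, 29, 5)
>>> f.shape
(37, 5, 23)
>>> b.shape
(5,)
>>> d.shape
(5, 29, 37, 5)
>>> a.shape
(23, 5, 5)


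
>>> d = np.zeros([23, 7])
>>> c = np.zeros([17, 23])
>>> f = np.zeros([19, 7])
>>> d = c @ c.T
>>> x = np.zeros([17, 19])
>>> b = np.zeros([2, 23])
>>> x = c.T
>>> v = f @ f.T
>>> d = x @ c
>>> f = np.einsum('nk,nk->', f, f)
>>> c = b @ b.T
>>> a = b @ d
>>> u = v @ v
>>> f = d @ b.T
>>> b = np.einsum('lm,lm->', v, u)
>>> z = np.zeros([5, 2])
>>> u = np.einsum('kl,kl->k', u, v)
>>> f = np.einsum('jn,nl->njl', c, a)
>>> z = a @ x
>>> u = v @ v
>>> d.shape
(23, 23)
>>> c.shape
(2, 2)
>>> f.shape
(2, 2, 23)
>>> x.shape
(23, 17)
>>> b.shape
()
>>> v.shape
(19, 19)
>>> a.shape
(2, 23)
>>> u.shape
(19, 19)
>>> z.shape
(2, 17)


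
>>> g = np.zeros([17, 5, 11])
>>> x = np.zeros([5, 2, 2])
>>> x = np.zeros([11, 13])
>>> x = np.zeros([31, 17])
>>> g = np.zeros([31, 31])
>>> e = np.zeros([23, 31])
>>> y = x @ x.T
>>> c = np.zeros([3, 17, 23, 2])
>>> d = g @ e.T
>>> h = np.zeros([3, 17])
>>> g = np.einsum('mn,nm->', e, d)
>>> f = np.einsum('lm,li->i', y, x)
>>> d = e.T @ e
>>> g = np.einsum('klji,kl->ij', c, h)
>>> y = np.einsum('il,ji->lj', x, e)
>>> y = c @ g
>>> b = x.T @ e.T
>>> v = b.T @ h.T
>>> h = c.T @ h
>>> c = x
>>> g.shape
(2, 23)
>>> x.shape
(31, 17)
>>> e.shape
(23, 31)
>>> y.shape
(3, 17, 23, 23)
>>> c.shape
(31, 17)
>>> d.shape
(31, 31)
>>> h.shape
(2, 23, 17, 17)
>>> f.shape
(17,)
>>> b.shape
(17, 23)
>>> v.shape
(23, 3)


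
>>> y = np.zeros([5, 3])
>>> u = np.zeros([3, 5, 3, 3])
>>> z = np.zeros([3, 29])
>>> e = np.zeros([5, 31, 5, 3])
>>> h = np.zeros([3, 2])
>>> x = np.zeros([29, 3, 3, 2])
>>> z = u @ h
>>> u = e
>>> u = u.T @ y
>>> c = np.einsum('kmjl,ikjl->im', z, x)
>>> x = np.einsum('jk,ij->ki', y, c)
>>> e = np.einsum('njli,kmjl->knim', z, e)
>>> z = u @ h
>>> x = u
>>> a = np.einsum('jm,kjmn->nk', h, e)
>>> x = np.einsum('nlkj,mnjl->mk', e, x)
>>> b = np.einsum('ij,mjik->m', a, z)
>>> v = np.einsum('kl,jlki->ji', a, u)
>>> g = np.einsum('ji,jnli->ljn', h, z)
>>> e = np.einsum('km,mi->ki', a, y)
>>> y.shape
(5, 3)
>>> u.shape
(3, 5, 31, 3)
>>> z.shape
(3, 5, 31, 2)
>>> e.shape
(31, 3)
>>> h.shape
(3, 2)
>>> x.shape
(3, 2)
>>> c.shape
(29, 5)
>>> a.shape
(31, 5)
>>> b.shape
(3,)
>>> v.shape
(3, 3)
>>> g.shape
(31, 3, 5)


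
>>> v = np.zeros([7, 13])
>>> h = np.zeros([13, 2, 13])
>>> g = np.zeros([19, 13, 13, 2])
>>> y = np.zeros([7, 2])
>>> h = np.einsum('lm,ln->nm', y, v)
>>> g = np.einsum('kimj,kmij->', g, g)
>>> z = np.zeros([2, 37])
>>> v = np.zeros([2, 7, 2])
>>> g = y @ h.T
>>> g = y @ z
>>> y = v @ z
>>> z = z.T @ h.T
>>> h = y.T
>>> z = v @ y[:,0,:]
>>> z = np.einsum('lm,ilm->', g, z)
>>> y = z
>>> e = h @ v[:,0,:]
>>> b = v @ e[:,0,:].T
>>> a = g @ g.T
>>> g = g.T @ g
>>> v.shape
(2, 7, 2)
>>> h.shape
(37, 7, 2)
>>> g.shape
(37, 37)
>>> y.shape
()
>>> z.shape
()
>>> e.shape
(37, 7, 2)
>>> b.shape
(2, 7, 37)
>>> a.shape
(7, 7)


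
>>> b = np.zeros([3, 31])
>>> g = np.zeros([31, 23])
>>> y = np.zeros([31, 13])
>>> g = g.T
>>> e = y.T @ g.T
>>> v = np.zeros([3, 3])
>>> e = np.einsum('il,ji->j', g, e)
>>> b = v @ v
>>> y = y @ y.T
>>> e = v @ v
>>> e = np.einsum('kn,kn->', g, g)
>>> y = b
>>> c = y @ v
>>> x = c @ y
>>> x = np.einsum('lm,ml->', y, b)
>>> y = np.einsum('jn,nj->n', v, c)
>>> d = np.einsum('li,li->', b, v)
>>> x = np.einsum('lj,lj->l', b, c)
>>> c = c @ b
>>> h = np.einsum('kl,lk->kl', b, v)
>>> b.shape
(3, 3)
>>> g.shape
(23, 31)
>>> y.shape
(3,)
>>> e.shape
()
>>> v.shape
(3, 3)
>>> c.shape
(3, 3)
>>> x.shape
(3,)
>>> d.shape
()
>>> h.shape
(3, 3)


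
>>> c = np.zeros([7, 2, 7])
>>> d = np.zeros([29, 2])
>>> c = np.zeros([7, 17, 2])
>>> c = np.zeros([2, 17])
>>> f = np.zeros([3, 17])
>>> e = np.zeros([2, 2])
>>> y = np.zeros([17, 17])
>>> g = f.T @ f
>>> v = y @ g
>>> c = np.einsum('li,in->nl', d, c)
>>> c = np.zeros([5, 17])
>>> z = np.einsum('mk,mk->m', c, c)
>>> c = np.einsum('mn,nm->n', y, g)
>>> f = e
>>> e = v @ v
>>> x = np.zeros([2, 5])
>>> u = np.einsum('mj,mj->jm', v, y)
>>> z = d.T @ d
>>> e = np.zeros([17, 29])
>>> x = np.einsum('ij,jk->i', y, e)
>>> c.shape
(17,)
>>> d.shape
(29, 2)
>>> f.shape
(2, 2)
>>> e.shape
(17, 29)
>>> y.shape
(17, 17)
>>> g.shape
(17, 17)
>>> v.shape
(17, 17)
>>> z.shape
(2, 2)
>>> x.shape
(17,)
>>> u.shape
(17, 17)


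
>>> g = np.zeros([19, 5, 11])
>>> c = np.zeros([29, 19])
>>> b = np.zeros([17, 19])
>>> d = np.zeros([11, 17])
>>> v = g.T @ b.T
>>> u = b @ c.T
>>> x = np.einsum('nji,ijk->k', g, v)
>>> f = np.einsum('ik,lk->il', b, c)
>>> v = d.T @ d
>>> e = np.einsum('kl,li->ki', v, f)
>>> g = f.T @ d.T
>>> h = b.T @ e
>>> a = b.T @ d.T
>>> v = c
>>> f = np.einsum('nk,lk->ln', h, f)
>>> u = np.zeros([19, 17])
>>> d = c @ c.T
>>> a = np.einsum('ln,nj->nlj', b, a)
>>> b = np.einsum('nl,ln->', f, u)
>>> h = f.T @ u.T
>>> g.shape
(29, 11)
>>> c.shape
(29, 19)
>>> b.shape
()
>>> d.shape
(29, 29)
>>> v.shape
(29, 19)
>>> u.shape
(19, 17)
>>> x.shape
(17,)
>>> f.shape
(17, 19)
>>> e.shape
(17, 29)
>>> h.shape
(19, 19)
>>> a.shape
(19, 17, 11)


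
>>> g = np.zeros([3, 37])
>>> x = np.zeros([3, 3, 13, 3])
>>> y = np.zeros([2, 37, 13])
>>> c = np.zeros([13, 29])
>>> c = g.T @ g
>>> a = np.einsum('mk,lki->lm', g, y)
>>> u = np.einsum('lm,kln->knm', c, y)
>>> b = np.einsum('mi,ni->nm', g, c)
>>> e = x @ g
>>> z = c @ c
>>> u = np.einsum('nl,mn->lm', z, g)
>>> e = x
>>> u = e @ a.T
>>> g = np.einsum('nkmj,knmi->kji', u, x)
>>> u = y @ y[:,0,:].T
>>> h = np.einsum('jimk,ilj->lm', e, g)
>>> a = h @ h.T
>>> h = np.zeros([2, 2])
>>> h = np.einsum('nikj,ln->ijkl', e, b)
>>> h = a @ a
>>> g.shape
(3, 2, 3)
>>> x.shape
(3, 3, 13, 3)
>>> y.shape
(2, 37, 13)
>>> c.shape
(37, 37)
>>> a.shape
(2, 2)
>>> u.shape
(2, 37, 2)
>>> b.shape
(37, 3)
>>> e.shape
(3, 3, 13, 3)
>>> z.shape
(37, 37)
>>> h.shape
(2, 2)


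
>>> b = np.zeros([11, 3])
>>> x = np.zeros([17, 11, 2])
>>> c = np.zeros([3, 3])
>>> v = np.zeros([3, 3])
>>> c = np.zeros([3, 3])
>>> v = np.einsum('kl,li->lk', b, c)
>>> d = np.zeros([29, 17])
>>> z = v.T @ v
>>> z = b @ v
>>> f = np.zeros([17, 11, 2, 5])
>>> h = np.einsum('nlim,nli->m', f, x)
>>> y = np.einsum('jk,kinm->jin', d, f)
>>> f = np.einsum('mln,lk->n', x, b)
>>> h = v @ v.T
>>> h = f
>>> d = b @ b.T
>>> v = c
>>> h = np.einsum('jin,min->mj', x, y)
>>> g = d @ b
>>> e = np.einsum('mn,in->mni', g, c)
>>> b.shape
(11, 3)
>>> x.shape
(17, 11, 2)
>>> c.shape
(3, 3)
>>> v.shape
(3, 3)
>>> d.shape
(11, 11)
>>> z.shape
(11, 11)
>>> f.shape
(2,)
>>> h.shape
(29, 17)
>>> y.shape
(29, 11, 2)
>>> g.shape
(11, 3)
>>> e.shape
(11, 3, 3)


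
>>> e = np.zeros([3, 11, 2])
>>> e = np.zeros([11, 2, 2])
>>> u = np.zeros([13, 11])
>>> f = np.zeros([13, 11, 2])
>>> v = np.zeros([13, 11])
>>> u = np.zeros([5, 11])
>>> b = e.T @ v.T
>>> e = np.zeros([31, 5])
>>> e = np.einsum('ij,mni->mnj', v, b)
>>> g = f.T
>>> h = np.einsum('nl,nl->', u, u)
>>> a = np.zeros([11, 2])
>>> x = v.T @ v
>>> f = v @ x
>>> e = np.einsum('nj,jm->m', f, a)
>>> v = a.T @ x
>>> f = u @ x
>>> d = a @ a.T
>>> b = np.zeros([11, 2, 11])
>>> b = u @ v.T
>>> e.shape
(2,)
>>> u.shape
(5, 11)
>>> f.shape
(5, 11)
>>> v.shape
(2, 11)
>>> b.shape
(5, 2)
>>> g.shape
(2, 11, 13)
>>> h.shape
()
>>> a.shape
(11, 2)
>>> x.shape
(11, 11)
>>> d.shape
(11, 11)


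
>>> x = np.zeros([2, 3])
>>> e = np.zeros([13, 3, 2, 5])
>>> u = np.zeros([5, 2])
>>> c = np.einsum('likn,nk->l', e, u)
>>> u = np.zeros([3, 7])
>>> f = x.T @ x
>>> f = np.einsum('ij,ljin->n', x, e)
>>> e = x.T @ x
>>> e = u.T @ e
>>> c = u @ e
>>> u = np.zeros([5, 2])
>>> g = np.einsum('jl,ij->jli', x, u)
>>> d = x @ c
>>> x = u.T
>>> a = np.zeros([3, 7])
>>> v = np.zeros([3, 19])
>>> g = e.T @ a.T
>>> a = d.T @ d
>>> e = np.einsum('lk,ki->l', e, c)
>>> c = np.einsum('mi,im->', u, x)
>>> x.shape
(2, 5)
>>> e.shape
(7,)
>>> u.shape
(5, 2)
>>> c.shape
()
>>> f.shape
(5,)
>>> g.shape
(3, 3)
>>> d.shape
(2, 3)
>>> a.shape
(3, 3)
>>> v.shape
(3, 19)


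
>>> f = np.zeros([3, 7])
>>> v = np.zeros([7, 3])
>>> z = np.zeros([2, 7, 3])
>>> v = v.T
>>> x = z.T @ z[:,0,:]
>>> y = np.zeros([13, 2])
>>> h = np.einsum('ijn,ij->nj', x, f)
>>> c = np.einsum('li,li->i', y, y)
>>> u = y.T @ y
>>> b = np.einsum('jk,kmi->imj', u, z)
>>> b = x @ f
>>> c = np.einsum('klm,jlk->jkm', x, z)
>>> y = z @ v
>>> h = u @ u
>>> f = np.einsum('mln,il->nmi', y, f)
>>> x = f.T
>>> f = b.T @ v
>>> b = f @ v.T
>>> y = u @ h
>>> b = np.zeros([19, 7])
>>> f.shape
(7, 7, 7)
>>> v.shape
(3, 7)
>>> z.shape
(2, 7, 3)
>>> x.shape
(3, 2, 7)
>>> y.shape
(2, 2)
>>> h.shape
(2, 2)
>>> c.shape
(2, 3, 3)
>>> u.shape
(2, 2)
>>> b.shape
(19, 7)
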